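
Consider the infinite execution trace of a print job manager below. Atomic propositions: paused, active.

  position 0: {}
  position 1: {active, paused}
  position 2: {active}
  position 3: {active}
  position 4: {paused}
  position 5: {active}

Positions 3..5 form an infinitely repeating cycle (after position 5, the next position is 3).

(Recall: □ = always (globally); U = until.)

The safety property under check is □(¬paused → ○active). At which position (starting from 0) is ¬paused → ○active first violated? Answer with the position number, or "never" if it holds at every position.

3

Check ¬paused → ○active at each position in order: 0 ✓, 1 ✓, 2 ✓.
At position 3 the labels are {active} and the next position 4 has {paused}, so ¬paused → ○active is false there. This is the first violation.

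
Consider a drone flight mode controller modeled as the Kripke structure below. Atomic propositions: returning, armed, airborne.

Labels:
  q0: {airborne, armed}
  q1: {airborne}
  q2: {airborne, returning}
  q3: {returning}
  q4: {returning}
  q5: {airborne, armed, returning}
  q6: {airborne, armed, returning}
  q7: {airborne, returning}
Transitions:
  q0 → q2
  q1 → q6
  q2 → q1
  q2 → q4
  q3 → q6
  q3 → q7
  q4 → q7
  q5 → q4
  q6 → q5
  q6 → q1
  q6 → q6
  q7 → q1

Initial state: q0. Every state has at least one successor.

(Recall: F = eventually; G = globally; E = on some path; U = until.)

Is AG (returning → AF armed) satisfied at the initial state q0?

Satisfied

States satisfying returning → AF armed: {q0, q1, q2, q3, q4, q5, q6, q7}.
States satisfying AG (returning → AF armed): {q0, q1, q2, q3, q4, q5, q6, q7}.
Every state reachable from q0 satisfies returning → AF armed.
q0 ∈ Sat(AG (returning → AF armed)).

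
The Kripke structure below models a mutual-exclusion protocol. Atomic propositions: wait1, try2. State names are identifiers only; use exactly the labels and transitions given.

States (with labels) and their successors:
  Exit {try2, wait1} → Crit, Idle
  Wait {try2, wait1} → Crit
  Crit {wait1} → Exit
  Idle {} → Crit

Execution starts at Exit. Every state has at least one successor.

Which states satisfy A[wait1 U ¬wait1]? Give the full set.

{Idle}

States satisfying wait1: {Exit, Wait, Crit}.
States satisfying ¬wait1: {Idle}.
States satisfying A[wait1 U ¬wait1]: {Idle}.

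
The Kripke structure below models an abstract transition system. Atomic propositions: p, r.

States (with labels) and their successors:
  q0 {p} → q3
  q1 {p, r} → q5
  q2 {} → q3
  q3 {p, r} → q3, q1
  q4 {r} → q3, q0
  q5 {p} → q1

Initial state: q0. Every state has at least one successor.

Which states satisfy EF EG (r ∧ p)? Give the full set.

States satisfying EG (r ∧ p): {q3}.
States satisfying EF EG (r ∧ p): {q0, q2, q3, q4}.

{q0, q2, q3, q4}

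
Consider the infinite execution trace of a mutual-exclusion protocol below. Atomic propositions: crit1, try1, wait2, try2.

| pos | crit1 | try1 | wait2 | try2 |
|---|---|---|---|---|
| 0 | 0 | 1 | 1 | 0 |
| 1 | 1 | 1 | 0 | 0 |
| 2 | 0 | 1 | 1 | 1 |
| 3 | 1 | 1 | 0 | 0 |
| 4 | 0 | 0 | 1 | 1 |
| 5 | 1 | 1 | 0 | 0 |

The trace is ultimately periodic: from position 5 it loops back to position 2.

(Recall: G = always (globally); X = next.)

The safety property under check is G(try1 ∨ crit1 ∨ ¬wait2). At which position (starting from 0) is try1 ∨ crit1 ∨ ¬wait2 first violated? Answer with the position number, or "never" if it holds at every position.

Check try1 ∨ crit1 ∨ ¬wait2 at each position in order: 0 ✓, 1 ✓, 2 ✓, 3 ✓.
At position 4 the labels are {try2, wait2}, so try1 ∨ crit1 ∨ ¬wait2 is false there. This is the first violation.

4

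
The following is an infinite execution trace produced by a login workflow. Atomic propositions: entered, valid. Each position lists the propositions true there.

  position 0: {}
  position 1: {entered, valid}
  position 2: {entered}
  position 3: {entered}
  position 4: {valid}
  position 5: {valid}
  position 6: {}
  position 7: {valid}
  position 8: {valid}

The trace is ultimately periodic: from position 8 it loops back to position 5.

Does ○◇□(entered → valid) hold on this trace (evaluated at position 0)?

The position after 0 is 1; ◇□(entered → valid) is true there.

Holds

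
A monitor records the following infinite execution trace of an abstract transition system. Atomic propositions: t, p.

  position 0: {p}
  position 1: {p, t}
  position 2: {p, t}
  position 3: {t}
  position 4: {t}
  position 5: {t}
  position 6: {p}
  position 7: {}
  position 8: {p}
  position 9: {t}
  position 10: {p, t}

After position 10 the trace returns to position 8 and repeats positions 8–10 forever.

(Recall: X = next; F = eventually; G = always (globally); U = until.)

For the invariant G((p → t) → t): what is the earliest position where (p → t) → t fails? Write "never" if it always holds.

7

Check (p → t) → t at each position in order: 0 ✓, 1 ✓, 2 ✓, 3 ✓, 4 ✓, 5 ✓, 6 ✓.
At position 7 the labels are {}, so (p → t) → t is false there. This is the first violation.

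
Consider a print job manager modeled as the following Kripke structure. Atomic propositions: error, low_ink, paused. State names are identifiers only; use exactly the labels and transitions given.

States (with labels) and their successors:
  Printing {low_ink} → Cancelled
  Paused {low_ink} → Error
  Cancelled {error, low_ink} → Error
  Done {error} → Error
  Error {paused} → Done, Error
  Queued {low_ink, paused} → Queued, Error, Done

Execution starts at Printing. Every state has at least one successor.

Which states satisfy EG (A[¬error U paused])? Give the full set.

{Paused, Error, Queued}

States satisfying A[¬error U paused]: {Paused, Error, Queued}.
States satisfying EG (A[¬error U paused]): {Paused, Error, Queued}.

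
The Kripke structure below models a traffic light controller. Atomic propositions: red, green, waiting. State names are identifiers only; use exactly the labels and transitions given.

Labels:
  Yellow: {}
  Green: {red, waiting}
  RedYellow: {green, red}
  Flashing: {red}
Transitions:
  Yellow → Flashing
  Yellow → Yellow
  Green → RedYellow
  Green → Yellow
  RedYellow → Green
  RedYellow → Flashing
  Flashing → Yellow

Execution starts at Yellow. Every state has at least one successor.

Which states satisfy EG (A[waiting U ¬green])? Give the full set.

{Yellow, Green, Flashing}

States satisfying A[waiting U ¬green]: {Yellow, Green, Flashing}.
States satisfying EG (A[waiting U ¬green]): {Yellow, Green, Flashing}.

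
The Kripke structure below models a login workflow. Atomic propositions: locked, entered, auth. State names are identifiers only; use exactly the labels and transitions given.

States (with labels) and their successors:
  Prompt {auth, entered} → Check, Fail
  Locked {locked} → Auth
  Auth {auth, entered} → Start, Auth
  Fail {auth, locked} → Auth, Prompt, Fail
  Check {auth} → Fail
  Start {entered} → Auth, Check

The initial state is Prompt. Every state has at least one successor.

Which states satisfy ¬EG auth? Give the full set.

{Locked, Start}

States satisfying auth: {Prompt, Auth, Fail, Check}.
States satisfying EG auth: {Prompt, Auth, Fail, Check}.
States satisfying ¬EG auth: {Locked, Start}.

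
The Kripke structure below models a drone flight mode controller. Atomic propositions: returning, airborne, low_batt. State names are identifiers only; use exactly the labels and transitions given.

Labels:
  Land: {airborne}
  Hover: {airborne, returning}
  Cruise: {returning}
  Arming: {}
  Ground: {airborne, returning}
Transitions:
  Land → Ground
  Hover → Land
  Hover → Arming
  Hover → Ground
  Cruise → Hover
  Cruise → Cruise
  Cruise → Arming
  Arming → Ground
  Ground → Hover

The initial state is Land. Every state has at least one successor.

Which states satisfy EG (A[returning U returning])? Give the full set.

{Hover, Cruise, Ground}

States satisfying A[returning U returning]: {Hover, Cruise, Ground}.
States satisfying EG (A[returning U returning]): {Hover, Cruise, Ground}.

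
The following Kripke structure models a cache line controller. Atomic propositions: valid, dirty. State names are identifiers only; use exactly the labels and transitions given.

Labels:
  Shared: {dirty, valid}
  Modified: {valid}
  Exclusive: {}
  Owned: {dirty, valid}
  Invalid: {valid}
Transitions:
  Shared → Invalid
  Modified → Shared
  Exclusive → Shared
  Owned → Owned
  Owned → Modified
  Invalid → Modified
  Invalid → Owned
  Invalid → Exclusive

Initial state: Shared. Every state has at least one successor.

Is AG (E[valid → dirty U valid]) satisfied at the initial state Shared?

States satisfying E[valid → dirty U valid]: {Shared, Modified, Exclusive, Owned, Invalid}.
States satisfying AG (E[valid → dirty U valid]): {Shared, Modified, Exclusive, Owned, Invalid}.
Every state reachable from Shared satisfies E[valid → dirty U valid].
Shared ∈ Sat(AG (E[valid → dirty U valid])).

Holds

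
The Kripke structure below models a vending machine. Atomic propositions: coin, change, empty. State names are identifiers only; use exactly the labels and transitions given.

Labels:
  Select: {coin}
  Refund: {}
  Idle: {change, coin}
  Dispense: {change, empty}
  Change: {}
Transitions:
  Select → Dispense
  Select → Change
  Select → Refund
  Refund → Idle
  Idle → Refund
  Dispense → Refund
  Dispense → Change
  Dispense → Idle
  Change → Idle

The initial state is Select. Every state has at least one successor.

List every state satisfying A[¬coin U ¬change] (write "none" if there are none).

{Select, Refund, Change}

States satisfying ¬coin: {Refund, Dispense, Change}.
States satisfying ¬change: {Select, Refund, Change}.
States satisfying A[¬coin U ¬change]: {Select, Refund, Change}.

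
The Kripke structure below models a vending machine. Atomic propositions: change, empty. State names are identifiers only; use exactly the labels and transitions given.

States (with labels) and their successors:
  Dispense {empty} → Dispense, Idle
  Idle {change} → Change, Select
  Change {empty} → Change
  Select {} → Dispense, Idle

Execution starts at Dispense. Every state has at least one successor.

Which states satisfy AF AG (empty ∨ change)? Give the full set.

States satisfying AG (empty ∨ change): {Change}.
States satisfying AF AG (empty ∨ change): {Change}.

{Change}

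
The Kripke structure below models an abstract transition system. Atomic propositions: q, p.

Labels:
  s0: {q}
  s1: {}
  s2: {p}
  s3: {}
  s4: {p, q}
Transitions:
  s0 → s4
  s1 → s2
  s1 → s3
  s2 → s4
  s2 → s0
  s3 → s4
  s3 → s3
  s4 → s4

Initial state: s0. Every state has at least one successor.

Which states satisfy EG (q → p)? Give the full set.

States satisfying q → p: {s1, s2, s3, s4}.
States satisfying EG (q → p): {s1, s2, s3, s4}.

{s1, s2, s3, s4}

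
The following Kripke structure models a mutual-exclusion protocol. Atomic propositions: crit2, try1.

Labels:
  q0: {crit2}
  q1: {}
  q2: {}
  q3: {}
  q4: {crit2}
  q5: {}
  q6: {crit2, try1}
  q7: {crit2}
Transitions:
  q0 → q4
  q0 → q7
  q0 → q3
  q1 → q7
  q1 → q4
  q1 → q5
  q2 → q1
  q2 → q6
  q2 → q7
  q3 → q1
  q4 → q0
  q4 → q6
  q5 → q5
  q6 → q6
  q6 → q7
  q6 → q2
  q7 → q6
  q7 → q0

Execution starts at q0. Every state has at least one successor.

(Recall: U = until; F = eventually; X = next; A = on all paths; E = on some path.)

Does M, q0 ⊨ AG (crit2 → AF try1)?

States satisfying crit2 → AF try1: {q1, q2, q3, q5, q6}.
States satisfying AG (crit2 → AF try1): {q5}.
q0 is reachable from q0 and violates crit2 → AF try1, so AG fails at q0.
q0 ∉ Sat(AG (crit2 → AF try1)).

Does not hold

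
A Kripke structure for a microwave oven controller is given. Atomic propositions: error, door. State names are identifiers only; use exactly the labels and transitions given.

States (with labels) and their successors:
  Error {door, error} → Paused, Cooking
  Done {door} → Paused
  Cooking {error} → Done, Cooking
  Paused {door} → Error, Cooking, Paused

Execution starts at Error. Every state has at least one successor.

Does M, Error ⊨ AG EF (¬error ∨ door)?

States satisfying EF (¬error ∨ door): {Error, Done, Cooking, Paused}.
States satisfying AG EF (¬error ∨ door): {Error, Done, Cooking, Paused}.
Every state reachable from Error satisfies EF (¬error ∨ door).
Error ∈ Sat(AG EF (¬error ∨ door)).

Yes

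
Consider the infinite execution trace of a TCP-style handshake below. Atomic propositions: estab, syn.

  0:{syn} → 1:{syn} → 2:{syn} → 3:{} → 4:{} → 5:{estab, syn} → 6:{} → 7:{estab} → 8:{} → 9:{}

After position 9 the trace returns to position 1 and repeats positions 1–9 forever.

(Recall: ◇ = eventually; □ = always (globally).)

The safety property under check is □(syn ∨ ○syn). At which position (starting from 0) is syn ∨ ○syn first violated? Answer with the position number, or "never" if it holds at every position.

Check syn ∨ ○syn at each position in order: 0 ✓, 1 ✓, 2 ✓.
At position 3 the labels are {} and the next position 4 has {}, so syn ∨ ○syn is false there. This is the first violation.

3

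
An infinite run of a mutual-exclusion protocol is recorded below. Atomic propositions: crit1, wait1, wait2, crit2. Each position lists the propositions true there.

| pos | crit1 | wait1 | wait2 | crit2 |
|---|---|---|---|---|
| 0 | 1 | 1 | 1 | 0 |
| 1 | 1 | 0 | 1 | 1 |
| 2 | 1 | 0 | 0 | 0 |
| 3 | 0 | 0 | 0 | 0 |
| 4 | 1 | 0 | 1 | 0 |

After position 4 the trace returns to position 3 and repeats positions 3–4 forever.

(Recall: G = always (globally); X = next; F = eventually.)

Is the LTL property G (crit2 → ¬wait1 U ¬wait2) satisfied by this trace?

crit2 → ¬wait1 U ¬wait2 holds at every position 0..4, and those are all positions ever visited, so G (crit2 → ¬wait1 U ¬wait2) holds.
Positions where crit2 holds: 1.
Check ¬wait1 U ¬wait2 at each: 1→ok.

Holds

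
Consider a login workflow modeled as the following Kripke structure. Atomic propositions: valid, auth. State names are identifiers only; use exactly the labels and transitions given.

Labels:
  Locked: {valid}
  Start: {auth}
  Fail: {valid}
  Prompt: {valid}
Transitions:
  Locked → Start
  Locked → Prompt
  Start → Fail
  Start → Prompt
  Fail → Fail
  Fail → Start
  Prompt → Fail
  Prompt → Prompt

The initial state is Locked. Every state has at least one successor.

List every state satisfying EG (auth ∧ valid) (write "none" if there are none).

none

States satisfying auth ∧ valid: ∅.
States satisfying EG (auth ∧ valid): ∅.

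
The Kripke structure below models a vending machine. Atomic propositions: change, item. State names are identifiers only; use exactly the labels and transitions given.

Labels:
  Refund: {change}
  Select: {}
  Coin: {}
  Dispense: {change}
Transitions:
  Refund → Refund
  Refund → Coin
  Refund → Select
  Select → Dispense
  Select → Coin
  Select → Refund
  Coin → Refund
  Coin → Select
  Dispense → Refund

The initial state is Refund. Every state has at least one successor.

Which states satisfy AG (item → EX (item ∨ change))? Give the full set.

States satisfying item → EX (item ∨ change): {Refund, Select, Coin, Dispense}.
States satisfying AG (item → EX (item ∨ change)): {Refund, Select, Coin, Dispense}.

{Refund, Select, Coin, Dispense}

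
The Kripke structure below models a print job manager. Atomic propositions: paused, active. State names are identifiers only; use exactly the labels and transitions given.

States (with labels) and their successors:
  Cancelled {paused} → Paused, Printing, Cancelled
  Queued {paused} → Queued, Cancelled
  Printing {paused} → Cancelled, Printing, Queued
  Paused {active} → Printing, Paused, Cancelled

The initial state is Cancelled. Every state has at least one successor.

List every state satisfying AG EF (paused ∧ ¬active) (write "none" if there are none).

States satisfying EF (paused ∧ ¬active): {Cancelled, Queued, Printing, Paused}.
States satisfying AG EF (paused ∧ ¬active): {Cancelled, Queued, Printing, Paused}.

{Cancelled, Queued, Printing, Paused}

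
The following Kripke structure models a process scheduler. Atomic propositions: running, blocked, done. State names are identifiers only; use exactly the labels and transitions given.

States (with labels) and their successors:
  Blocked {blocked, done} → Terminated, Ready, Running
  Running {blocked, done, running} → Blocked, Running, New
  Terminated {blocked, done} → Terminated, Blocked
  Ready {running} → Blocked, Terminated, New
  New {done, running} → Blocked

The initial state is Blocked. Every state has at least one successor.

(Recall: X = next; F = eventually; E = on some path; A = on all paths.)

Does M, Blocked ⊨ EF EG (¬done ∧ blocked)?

States satisfying EG (¬done ∧ blocked): ∅.
States satisfying EF EG (¬done ∧ blocked): ∅.
No suitable path/successor from Blocked witnesses the formula.
Blocked ∉ Sat(EF EG (¬done ∧ blocked)).

Violated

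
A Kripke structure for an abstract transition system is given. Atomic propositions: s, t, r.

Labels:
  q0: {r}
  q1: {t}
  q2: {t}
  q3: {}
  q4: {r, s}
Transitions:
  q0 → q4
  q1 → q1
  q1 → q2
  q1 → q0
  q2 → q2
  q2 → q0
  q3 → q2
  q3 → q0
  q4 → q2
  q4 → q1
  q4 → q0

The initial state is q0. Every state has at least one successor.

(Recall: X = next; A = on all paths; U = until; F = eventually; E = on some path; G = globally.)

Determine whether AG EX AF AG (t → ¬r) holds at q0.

Holds

States satisfying EX AF AG (t → ¬r): {q0, q1, q2, q3, q4}.
States satisfying AG EX AF AG (t → ¬r): {q0, q1, q2, q3, q4}.
Every state reachable from q0 satisfies EX AF AG (t → ¬r).
q0 ∈ Sat(AG EX AF AG (t → ¬r)).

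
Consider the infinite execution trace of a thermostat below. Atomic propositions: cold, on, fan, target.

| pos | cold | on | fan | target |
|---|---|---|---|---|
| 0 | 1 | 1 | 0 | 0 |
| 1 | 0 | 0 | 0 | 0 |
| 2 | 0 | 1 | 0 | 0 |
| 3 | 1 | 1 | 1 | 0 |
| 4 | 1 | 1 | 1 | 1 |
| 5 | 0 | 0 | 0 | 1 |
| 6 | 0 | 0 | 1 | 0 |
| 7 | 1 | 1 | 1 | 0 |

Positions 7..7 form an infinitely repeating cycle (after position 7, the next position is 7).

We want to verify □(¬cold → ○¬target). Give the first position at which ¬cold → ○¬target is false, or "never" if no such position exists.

¬cold → ○¬target holds at every position 0..7, and those are all the positions the trace ever visits, so the invariant □(¬cold → ○¬target) is never violated.

never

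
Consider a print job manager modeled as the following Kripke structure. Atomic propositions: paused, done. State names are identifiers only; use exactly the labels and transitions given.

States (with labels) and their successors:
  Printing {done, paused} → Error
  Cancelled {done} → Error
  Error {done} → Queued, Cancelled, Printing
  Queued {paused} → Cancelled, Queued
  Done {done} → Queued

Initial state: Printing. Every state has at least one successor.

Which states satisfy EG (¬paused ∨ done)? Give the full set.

States satisfying ¬paused ∨ done: {Printing, Cancelled, Error, Done}.
States satisfying EG (¬paused ∨ done): {Printing, Cancelled, Error}.

{Printing, Cancelled, Error}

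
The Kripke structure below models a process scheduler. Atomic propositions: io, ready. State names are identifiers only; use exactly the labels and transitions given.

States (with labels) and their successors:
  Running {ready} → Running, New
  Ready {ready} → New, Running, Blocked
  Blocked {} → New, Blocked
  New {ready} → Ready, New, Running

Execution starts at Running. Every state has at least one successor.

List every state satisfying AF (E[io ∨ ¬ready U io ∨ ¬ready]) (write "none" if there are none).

{Blocked}

States satisfying E[io ∨ ¬ready U io ∨ ¬ready]: {Blocked}.
States satisfying AF (E[io ∨ ¬ready U io ∨ ¬ready]): {Blocked}.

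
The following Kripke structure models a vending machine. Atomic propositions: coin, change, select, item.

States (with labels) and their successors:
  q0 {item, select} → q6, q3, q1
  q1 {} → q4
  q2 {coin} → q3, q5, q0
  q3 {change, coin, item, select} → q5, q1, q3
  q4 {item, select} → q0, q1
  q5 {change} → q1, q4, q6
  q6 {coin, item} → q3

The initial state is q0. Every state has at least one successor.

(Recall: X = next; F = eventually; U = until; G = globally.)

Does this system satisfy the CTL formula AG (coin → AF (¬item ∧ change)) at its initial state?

States satisfying coin → AF (¬item ∧ change): {q0, q1, q4, q5}.
States satisfying AG (coin → AF (¬item ∧ change)): ∅.
q3 is reachable from q0 and violates coin → AF (¬item ∧ change), so AG fails at q0.
q0 ∉ Sat(AG (coin → AF (¬item ∧ change))).

Violated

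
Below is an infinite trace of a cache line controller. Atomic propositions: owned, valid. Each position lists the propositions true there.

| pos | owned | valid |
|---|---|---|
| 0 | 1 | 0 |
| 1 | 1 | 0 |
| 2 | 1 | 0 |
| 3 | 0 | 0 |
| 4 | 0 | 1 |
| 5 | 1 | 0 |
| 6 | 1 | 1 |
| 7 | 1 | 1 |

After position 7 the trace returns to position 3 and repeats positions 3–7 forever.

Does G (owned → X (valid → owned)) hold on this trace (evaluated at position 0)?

Satisfied

owned → X (valid → owned) holds at every position 0..7, and those are all positions ever visited, so G (owned → X (valid → owned)) holds.
Positions where owned holds: 0, 1, 2, 5, 6, 7.
Check X (valid → owned) at each: 0→ok, 1→ok, 2→ok, 5→ok, 6→ok, 7→ok.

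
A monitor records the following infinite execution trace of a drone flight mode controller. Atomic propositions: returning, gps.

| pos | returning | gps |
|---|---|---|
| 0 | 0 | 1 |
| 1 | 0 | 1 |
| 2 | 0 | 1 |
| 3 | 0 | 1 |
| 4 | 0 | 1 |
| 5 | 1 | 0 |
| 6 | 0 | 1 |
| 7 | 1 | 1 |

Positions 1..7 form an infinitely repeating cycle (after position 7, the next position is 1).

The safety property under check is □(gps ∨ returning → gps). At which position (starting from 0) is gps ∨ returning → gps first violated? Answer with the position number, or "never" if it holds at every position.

5

Check gps ∨ returning → gps at each position in order: 0 ✓, 1 ✓, 2 ✓, 3 ✓, 4 ✓.
At position 5 the labels are {returning}, so gps ∨ returning → gps is false there. This is the first violation.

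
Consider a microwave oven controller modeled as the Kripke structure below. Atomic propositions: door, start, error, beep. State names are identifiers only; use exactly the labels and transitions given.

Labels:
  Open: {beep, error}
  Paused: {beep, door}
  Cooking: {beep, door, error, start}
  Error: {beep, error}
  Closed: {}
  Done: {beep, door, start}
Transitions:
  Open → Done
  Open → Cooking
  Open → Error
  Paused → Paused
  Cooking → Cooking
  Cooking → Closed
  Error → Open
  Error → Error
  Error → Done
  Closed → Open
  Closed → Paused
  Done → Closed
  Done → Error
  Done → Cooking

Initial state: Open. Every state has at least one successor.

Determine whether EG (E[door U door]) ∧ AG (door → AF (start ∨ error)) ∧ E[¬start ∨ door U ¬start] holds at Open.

No

States satisfying E[door U door]: {Paused, Cooking, Done}.
States satisfying EG (E[door U door]): {Paused, Cooking, Done}.
States satisfying door → AF (start ∨ error): {Open, Cooking, Error, Closed, Done}.
States satisfying AG (door → AF (start ∨ error)): ∅.
States satisfying ¬start ∨ door: {Open, Paused, Cooking, Error, Closed, Done}.
States satisfying ¬start: {Open, Paused, Error, Closed}.
States satisfying E[¬start ∨ door U ¬start]: {Open, Paused, Cooking, Error, Closed, Done}.
States satisfying EG (E[door U door]) ∧ AG (door → AF (start ∨ error)) ∧ E[¬start ∨ door U ¬start]: ∅.
Open ∉ Sat(EG (E[door U door]) ∧ AG (door → AF (start ∨ error)) ∧ E[¬start ∨ door U ¬start]).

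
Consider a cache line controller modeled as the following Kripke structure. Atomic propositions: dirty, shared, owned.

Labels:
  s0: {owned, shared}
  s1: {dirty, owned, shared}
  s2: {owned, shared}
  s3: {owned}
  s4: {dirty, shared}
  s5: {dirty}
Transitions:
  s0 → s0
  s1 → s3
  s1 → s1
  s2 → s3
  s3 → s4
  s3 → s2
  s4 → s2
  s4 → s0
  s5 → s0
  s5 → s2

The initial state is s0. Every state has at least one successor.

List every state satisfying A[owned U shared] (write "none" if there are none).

{s0, s1, s2, s3, s4}

States satisfying owned: {s0, s1, s2, s3}.
States satisfying shared: {s0, s1, s2, s4}.
States satisfying A[owned U shared]: {s0, s1, s2, s3, s4}.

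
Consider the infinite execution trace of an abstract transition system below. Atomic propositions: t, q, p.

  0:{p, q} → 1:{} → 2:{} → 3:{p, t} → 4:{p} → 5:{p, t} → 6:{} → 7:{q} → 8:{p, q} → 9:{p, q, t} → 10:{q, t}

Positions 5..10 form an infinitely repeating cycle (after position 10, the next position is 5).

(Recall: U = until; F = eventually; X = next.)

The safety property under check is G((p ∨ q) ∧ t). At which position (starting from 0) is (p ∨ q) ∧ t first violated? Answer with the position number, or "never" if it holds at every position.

At position 0 the labels are {p, q}, so (p ∨ q) ∧ t is false there. This is the first violation.

0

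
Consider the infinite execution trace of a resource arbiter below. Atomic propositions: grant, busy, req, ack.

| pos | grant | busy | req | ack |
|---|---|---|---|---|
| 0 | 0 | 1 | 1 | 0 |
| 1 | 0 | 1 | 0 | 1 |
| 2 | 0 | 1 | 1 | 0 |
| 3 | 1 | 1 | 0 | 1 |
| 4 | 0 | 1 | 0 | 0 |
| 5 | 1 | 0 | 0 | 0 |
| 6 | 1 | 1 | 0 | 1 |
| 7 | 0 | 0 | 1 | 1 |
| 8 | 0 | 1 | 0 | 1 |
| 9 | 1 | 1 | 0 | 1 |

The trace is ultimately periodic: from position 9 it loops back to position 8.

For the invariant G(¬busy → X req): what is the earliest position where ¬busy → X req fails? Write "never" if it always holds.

5

Check ¬busy → X req at each position in order: 0 ✓, 1 ✓, 2 ✓, 3 ✓, 4 ✓.
At position 5 the labels are {grant} and the next position 6 has {ack, busy, grant}, so ¬busy → X req is false there. This is the first violation.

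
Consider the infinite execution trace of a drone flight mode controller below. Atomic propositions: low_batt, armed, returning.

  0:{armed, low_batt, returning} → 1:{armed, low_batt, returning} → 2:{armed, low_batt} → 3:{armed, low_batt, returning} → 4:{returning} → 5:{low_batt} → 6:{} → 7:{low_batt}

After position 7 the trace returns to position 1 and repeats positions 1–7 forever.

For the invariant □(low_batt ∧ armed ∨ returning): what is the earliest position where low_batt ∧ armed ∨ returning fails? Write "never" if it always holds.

Check low_batt ∧ armed ∨ returning at each position in order: 0 ✓, 1 ✓, 2 ✓, 3 ✓, 4 ✓.
At position 5 the labels are {low_batt}, so low_batt ∧ armed ∨ returning is false there. This is the first violation.

5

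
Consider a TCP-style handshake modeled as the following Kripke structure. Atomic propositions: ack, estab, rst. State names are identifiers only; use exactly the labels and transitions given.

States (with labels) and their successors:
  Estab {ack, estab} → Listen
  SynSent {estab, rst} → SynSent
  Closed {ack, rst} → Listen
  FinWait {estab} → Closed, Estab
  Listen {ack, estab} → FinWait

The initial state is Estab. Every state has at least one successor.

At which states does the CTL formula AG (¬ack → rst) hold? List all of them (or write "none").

States satisfying ¬ack → rst: {Estab, SynSent, Closed, Listen}.
States satisfying AG (¬ack → rst): {SynSent}.

{SynSent}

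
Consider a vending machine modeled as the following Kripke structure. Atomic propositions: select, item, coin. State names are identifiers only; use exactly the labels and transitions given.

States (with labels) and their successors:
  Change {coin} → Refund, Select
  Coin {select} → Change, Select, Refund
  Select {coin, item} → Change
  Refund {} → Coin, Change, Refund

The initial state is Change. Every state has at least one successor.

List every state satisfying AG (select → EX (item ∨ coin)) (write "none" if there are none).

States satisfying select → EX (item ∨ coin): {Change, Coin, Select, Refund}.
States satisfying AG (select → EX (item ∨ coin)): {Change, Coin, Select, Refund}.

{Change, Coin, Select, Refund}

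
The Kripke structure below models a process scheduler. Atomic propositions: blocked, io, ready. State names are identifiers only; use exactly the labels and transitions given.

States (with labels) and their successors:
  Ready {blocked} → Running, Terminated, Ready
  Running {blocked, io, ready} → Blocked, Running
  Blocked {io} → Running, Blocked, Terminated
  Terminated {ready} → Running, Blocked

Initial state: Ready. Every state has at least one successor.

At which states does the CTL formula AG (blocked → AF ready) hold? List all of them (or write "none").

{Running, Blocked, Terminated}

States satisfying blocked → AF ready: {Running, Blocked, Terminated}.
States satisfying AG (blocked → AF ready): {Running, Blocked, Terminated}.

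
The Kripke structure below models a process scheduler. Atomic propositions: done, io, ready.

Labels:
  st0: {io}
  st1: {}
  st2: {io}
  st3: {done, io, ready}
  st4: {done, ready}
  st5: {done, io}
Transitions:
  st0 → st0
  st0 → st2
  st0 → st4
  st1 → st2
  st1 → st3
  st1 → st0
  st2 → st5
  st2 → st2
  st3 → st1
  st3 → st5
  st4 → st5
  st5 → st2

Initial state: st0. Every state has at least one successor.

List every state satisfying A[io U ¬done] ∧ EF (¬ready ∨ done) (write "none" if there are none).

States satisfying io: {st0, st2, st3, st5}.
States satisfying ¬done: {st0, st1, st2}.
States satisfying A[io U ¬done]: {st0, st1, st2, st3, st5}.
States satisfying ¬ready ∨ done: {st0, st1, st2, st3, st4, st5}.
States satisfying EF (¬ready ∨ done): {st0, st1, st2, st3, st4, st5}.
States satisfying A[io U ¬done] ∧ EF (¬ready ∨ done): {st0, st1, st2, st3, st5}.

{st0, st1, st2, st3, st5}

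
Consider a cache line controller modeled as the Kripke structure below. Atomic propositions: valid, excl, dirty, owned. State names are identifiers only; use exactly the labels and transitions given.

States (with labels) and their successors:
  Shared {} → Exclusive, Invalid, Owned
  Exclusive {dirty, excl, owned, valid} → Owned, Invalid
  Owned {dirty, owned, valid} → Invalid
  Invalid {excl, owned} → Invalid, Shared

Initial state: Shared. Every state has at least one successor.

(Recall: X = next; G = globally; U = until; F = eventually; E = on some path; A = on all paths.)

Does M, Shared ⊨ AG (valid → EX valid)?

States satisfying valid → EX valid: {Shared, Exclusive, Invalid}.
States satisfying AG (valid → EX valid): ∅.
Owned is reachable from Shared and violates valid → EX valid, so AG fails at Shared.
Shared ∉ Sat(AG (valid → EX valid)).

Violated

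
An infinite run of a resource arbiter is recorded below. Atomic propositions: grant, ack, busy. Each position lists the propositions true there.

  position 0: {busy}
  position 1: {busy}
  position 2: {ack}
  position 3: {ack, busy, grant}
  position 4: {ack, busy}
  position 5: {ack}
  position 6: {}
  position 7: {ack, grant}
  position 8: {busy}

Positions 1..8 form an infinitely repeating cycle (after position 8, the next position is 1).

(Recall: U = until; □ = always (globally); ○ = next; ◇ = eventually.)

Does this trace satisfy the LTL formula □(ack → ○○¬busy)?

Does not hold

ack → ○○¬busy must hold at every position from 0 onward. It fails at position 2, so □(ack → ○○¬busy) is false.
Positions where ack holds: 2, 3, 4, 5, 7.
Check ○○¬busy at each: 2→fails, 3→ok, 4→ok, 5→ok, 7→fails.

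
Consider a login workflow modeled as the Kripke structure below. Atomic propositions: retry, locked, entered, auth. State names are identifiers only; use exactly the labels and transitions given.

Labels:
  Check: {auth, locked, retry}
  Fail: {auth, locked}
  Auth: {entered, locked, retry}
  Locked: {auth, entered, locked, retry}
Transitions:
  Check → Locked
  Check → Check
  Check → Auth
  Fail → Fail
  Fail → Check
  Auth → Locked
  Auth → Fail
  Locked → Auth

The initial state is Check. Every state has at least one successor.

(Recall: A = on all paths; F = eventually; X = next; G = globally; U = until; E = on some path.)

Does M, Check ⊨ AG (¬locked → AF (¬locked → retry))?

Holds

States satisfying ¬locked → AF (¬locked → retry): {Check, Fail, Auth, Locked}.
States satisfying AG (¬locked → AF (¬locked → retry)): {Check, Fail, Auth, Locked}.
Every state reachable from Check satisfies ¬locked → AF (¬locked → retry).
Check ∈ Sat(AG (¬locked → AF (¬locked → retry))).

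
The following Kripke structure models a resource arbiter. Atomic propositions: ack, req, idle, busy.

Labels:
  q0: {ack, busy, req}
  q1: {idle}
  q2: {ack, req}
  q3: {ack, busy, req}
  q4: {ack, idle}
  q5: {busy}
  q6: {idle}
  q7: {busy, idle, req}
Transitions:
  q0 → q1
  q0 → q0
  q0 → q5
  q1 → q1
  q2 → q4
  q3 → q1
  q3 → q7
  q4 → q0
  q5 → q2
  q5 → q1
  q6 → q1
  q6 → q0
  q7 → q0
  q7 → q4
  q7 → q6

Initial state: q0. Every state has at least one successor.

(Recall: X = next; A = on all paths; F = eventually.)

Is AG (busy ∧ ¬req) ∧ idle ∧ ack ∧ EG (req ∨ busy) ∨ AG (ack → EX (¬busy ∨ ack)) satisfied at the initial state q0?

Holds

States satisfying busy ∧ ¬req: {q5}.
States satisfying AG (busy ∧ ¬req): ∅.
States satisfying idle ∧ ack: {q4}.
States satisfying req ∨ busy: {q0, q2, q3, q5, q7}.
States satisfying EG (req ∨ busy): {q0, q3, q7}.
States satisfying idle ∧ ack ∧ EG (req ∨ busy): ∅.
States satisfying AG (busy ∧ ¬req) ∧ idle ∧ ack ∧ EG (req ∨ busy): ∅.
States satisfying ack → EX (¬busy ∨ ack): {q0, q1, q2, q3, q4, q5, q6, q7}.
States satisfying AG (ack → EX (¬busy ∨ ack)): {q0, q1, q2, q3, q4, q5, q6, q7}.
States satisfying AG (busy ∧ ¬req) ∧ idle ∧ ack ∧ EG (req ∨ busy) ∨ AG (ack → EX (¬busy ∨ ack)): {q0, q1, q2, q3, q4, q5, q6, q7}.
q0 ∈ Sat(AG (busy ∧ ¬req) ∧ idle ∧ ack ∧ EG (req ∨ busy) ∨ AG (ack → EX (¬busy ∨ ack))).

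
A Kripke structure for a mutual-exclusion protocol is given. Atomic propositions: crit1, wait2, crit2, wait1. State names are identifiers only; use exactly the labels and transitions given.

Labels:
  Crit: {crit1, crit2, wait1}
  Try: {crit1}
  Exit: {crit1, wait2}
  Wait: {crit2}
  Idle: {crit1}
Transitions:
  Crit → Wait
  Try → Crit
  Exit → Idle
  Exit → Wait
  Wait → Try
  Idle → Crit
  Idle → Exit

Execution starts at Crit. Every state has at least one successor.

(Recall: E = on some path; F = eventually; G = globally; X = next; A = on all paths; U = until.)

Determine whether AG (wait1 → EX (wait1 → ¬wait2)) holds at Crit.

Satisfied

States satisfying wait1 → EX (wait1 → ¬wait2): {Crit, Try, Exit, Wait, Idle}.
States satisfying AG (wait1 → EX (wait1 → ¬wait2)): {Crit, Try, Exit, Wait, Idle}.
Every state reachable from Crit satisfies wait1 → EX (wait1 → ¬wait2).
Crit ∈ Sat(AG (wait1 → EX (wait1 → ¬wait2))).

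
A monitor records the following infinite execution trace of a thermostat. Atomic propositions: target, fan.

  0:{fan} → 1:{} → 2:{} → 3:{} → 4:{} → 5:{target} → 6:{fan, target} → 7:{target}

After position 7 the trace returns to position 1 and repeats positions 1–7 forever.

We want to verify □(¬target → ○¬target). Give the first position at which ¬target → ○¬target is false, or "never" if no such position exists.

Check ¬target → ○¬target at each position in order: 0 ✓, 1 ✓, 2 ✓, 3 ✓.
At position 4 the labels are {} and the next position 5 has {target}, so ¬target → ○¬target is false there. This is the first violation.

4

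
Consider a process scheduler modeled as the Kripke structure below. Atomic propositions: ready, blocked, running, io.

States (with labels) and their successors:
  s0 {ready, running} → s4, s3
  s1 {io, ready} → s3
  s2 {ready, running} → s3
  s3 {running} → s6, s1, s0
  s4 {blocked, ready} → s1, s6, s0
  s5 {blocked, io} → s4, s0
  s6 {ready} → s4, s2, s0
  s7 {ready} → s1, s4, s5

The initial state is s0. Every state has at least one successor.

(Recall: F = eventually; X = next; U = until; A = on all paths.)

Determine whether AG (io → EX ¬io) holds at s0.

States satisfying io → EX ¬io: {s0, s1, s2, s3, s4, s5, s6, s7}.
States satisfying AG (io → EX ¬io): {s0, s1, s2, s3, s4, s5, s6, s7}.
Every state reachable from s0 satisfies io → EX ¬io.
s0 ∈ Sat(AG (io → EX ¬io)).

Holds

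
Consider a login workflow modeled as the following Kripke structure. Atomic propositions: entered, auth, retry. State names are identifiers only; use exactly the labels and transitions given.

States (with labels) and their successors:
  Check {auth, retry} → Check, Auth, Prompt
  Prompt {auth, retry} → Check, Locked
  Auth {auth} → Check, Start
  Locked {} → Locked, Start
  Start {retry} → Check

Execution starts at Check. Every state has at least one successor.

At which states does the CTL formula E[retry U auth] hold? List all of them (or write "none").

{Check, Prompt, Auth, Start}

States satisfying retry: {Check, Prompt, Start}.
States satisfying auth: {Check, Prompt, Auth}.
States satisfying E[retry U auth]: {Check, Prompt, Auth, Start}.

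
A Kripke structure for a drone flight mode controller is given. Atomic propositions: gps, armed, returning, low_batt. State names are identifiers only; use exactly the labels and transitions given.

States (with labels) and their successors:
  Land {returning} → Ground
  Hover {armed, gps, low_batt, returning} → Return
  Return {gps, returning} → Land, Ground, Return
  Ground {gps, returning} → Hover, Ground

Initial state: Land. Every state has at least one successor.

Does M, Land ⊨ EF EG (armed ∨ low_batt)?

No

States satisfying EG (armed ∨ low_batt): ∅.
States satisfying EF EG (armed ∨ low_batt): ∅.
No suitable path/successor from Land witnesses the formula.
Land ∉ Sat(EF EG (armed ∨ low_batt)).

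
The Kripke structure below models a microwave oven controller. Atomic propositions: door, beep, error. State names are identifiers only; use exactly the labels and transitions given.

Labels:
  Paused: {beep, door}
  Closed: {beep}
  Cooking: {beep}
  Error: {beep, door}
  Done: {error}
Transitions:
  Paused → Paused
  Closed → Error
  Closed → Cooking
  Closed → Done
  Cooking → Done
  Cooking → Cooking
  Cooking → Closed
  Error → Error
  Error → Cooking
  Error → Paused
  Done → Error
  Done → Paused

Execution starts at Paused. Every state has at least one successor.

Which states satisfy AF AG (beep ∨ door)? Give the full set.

{Paused}

States satisfying AG (beep ∨ door): {Paused}.
States satisfying AF AG (beep ∨ door): {Paused}.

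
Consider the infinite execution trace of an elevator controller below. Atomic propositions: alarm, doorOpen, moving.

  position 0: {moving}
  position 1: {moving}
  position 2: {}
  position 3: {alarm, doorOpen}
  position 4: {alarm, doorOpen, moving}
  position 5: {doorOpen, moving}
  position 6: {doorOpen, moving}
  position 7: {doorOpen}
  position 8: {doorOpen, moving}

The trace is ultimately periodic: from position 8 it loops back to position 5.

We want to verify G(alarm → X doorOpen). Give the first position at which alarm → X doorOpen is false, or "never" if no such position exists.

alarm → X doorOpen holds at every position 0..8, and those are all the positions the trace ever visits, so the invariant G(alarm → X doorOpen) is never violated.

never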